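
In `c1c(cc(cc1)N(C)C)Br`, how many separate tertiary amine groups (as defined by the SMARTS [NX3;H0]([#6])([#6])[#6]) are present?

[NX3;H0]([#6])([#6])[#6] is the SMARTS for a tertiary amine: a trivalent nitrogen with no H, bonded to three carbons.
Exactly one fragment in the molecule meets all constraints, giving 1 match.

1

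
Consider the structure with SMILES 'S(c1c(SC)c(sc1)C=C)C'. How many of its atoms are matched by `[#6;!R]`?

The query [#6;!R] means: carbon not in any ring.
Check the 11 heavy atoms by environment: 1× s (aromatic, in 5-ring) → no; 4× c (aromatic, in 5-ring) → no; 2× S (acyclic) → no; 4× C (acyclic) → match.
That gives 4 matching atoms.

4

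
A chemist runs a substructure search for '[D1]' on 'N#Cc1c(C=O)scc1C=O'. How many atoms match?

Check the 11 heavy atoms by environment: 1× s (aromatic, D2) → no; 1× c (aromatic, D2) → no; 3× c (aromatic, D3) → no; 3× C (D2) → no; 2× O (D1) → match; 1× N (D1) → match.
Summing the matching environments: 2 + 1 = 3 matching atoms.

3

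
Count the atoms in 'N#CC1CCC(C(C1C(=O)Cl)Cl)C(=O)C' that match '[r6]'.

6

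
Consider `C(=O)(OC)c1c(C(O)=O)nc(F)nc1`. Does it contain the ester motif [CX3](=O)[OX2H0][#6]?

The pattern [CX3](=O)[OX2H0][#6] describes a carbonyl carbon bonded to an oxygen that is itself bonded to carbon (no H on that O) — an ester.
The molecule carries a methyl-ester group (-C(=O)OCH3), whose atoms satisfy every constraint of the query, so the pattern matches.

Yes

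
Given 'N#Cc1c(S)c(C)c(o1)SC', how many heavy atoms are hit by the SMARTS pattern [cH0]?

The query [cH0] means: aromatic carbon with no attached hydrogen (substituted or ring-fusion).
Check the 11 heavy atoms by environment: 1× o (aromatic, H0) → no; 4× c (aromatic, H0) → match; 1× S (H0) → no; 2× C (H3) → no; 1× C (H0) → no; 1× N (H0) → no; 1× S (H1) → no.
That gives 4 matching atoms.

4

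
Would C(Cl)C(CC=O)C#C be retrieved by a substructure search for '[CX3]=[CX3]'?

No

The pattern [CX3]=[CX3] describes a non-aromatic C=C double bond between two sp2 carbons — an alkene.
The closest candidate here is an ethynyl group (-C#CH), but the C-C bond is a triple bond, not a double bond. No other fragment satisfies the full query, so there is no match.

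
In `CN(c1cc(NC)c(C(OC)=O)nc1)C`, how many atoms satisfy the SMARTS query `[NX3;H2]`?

0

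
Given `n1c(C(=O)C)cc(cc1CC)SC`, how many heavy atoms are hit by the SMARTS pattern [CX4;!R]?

The query [CX4;!R] means: aliphatic carbon with four total connections, not in a ring.
Check the 13 heavy atoms by environment: 1× n (aromatic, X2, in 6-ring) → no; 5× c (aromatic, X3, in 6-ring) → no; 4× C (X4, acyclic) → match; 1× C (X3, acyclic) → no; 1× O (X1, acyclic) → no; 1× S (X2, acyclic) → no.
That gives 4 matching atoms.

4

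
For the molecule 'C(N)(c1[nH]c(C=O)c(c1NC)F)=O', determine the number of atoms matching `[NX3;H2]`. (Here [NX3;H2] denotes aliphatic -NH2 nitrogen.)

1

The query [NX3;H2] means: aliphatic N with 3 total connections, two of them H — an -NH2 nitrogen (amine or amide).
Check the 13 heavy atoms by environment: 1× n (aromatic, H1, X3) → no; 4× c (aromatic, H0, X3) → no; 1× C (H0, X3) → no; 2× O (H0, X1) → no; 1× N (H2, X3) → match; 1× N (H1, X3) → no; 1× C (H3, X4) → no; 1× C (H1, X3) → no; 1× F (H0, X1) → no.
That gives 1 matching atom.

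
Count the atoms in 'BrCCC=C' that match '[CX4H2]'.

2

The query [CX4H2] means: sp3 carbon (X4) with exactly two hydrogens.
Check the 5 heavy atoms by environment: 2× C (H2, X4) → match; 1× C (H1, X3) → no; 1× C (H2, X3) → no; 1× Br (H0, X1) → no.
That gives 2 matching atoms.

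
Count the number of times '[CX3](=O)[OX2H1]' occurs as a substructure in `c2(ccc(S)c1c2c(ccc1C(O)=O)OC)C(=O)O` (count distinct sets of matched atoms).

2

[CX3](=O)[OX2H1] is the SMARTS for a carboxylic acid: an sp2 carbon double-bonded to O and single-bonded to an -OH oxygen.
The molecule carries 2 separate instances of a carboxylic acid group (-C(=O)OH) meeting every constraint; each maps to a distinct set of atoms, giving 2 matches.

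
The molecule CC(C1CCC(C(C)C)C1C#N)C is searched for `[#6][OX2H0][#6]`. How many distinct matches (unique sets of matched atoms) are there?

0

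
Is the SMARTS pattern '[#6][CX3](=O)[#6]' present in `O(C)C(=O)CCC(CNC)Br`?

No

The pattern [#6][CX3](=O)[#6] describes a carbonyl carbon (no H) flanked by two carbons — a ketone.
The closest candidate here is a methyl-ester group (-C(=O)OCH3), but one neighbour of the carbonyl carbon is O, not C. No other fragment satisfies the full query, so there is no match.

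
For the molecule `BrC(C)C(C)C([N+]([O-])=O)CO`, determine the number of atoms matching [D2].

1

Check the 11 heavy atoms by environment: 1× C (D2) → match; 3× C (D3) → no; 2× C (D1) → no; 1× N (charge +1, D3) → no; 1× O (charge -1, D1) → no; 2× O (D1) → no; 1× Br (D1) → no.
That gives 1 matching atom.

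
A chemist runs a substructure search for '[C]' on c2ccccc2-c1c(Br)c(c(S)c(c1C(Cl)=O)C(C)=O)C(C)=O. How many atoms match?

5

The query [C] means: uppercase C matches aliphatic (non-aromatic) carbon only.
Check the 23 heavy atoms by environment: 12× c (aromatic) → no; 5× C → match; 3× O → no; 1× Cl → no; 1× Br → no; 1× S → no.
That gives 5 matching atoms.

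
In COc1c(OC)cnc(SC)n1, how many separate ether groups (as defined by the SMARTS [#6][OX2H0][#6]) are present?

2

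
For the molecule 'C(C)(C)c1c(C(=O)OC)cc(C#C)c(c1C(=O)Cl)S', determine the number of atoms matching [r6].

6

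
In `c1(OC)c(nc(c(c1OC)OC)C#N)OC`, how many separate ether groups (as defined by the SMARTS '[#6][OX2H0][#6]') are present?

4

[#6][OX2H0][#6] is the SMARTS for an ether: an aliphatic oxygen bridging two carbons with no H on the oxygen.
The molecule carries 4 separate instances of a methoxy ether (-OCH3) meeting every constraint; each maps to a distinct set of atoms, giving 4 matches.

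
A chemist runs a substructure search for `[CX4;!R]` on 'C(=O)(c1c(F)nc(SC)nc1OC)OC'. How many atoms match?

3

The query [CX4;!R] means: aliphatic carbon with four total connections, not in a ring.
Check the 15 heavy atoms by environment: 2× n (aromatic, X2, in 6-ring) → no; 4× c (aromatic, X3, in 6-ring) → no; 1× F (X1, acyclic) → no; 2× O (X2, acyclic) → no; 3× C (X4, acyclic) → match; 1× S (X2, acyclic) → no; 1× C (X3, acyclic) → no; 1× O (X1, acyclic) → no.
That gives 3 matching atoms.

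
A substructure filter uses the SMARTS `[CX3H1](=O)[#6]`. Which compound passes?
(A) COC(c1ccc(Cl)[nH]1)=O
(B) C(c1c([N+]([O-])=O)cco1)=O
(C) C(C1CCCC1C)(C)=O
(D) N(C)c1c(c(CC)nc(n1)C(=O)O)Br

B

[CX3H1](=O)[#6] describes an sp2 carbon with one H, double-bonded to O and single-bonded to carbon (an aldehyde).
(A) has a methyl-ester group (-C(=O)OCH3) but the carbonyl carbon has H0, not H1.
(B) contains an aldehyde (-CHO), which satisfies every atom and bond constraint.
(C) has an acetyl/ketone group (-C(=O)CH3) but the carbonyl carbon has H0 (two carbon neighbours), not H1.
(D) has a carboxylic acid group (-C(=O)OH) but the carbonyl carbon has H0 and is bonded to O, not H1.
So the answer is (B).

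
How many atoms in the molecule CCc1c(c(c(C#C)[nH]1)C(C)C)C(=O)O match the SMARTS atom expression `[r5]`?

5

The query [r5] means: r5 matches atoms in a five-membered ring.
Check the 15 heavy atoms by environment: 1× n (aromatic, in 5-ring) → match; 4× c (aromatic, in 5-ring) → match; 8× C (acyclic) → no; 2× O (acyclic) → no.
Summing the matching environments: 1 + 4 = 5 matching atoms.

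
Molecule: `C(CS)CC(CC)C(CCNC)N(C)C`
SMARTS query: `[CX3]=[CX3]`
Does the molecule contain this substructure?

No

The pattern [CX3]=[CX3] describes a non-aromatic C=C double bond between two sp2 carbons — an alkene.
The closest candidate here is an ethyl group (-CH2CH3), but its C-C bond is a single bond between CX4 carbons, not CX3=CX3. No other fragment satisfies the full query, so there is no match.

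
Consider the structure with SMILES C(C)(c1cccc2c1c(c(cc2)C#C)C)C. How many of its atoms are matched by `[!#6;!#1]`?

0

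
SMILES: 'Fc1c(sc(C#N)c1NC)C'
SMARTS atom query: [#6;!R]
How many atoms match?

3

The query [#6;!R] means: carbon not in any ring.
Check the 11 heavy atoms by environment: 1× s (aromatic, in 5-ring) → no; 4× c (aromatic, in 5-ring) → no; 3× C (acyclic) → match; 2× N (acyclic) → no; 1× F (acyclic) → no.
That gives 3 matching atoms.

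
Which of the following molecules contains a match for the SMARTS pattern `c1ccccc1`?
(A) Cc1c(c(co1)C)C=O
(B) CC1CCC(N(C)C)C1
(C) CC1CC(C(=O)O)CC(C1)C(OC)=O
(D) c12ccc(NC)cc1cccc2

D

c1ccccc1 describes six aromatic carbons in a ring (a benzene ring).
(A) has a methyl group (-CH3) but no six-membered all-carbon aromatic ring is present.
(B) has a methyl group (-CH3) but no six-membered all-carbon aromatic ring is present.
(C) has a methyl group (-CH3) but no six-membered all-carbon aromatic ring is present.
(D) contains the required atom environment, so the pattern matches.
So the answer is (D).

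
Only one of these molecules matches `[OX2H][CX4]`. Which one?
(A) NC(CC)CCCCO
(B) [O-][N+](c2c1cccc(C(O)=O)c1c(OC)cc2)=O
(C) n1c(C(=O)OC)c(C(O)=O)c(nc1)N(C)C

[OX2H][CX4] describes a hydroxyl oxygen bound to an sp3 (X4) carbon (an aliphatic alcohol).
(A) contains a hydroxyl group (-OH), which satisfies every atom and bond constraint.
(B) has a carboxylic acid group (-C(=O)OH) but the -OH is on a CX3 carbonyl carbon, not a CX4 carbon.
(C) has a carboxylic acid group (-C(=O)OH) but the -OH is on a CX3 carbonyl carbon, not a CX4 carbon.
So the answer is (A).

A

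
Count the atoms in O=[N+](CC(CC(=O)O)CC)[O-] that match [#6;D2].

3

Check the 11 heavy atoms by environment: 3× C (D2) → match; 2× C (D3) → no; 1× C (D1) → no; 1× N (charge +1, D3) → no; 1× O (charge -1, D1) → no; 3× O (D1) → no.
That gives 3 matching atoms.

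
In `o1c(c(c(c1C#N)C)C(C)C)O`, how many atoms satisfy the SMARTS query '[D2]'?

2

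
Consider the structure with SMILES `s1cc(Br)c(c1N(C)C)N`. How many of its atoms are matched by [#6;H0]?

3

The query [#6;H0] means: any carbon with no attached hydrogen.
Check the 10 heavy atoms by environment: 1× s (aromatic, H0) → no; 3× c (aromatic, H0) → match; 1× c (aromatic, H1) → no; 1× Br (H0) → no; 1× N (H2) → no; 1× N (H0) → no; 2× C (H3) → no.
That gives 3 matching atoms.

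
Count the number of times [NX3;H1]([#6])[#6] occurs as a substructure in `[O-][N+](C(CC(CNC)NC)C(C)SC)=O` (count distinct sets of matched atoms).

[NX3;H1]([#6])[#6] is the SMARTS for a secondary amine: a trivalent nitrogen with one H, bonded to two carbons.
The molecule carries 2 separate instances of an N-methylamino group (-NHCH3) meeting every constraint; each maps to a distinct set of atoms, giving 2 matches.

2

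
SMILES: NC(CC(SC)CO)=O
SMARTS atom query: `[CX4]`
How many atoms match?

The query [CX4] means: C with X4: aliphatic carbon with exactly 4 total connections (bonds + H).
Check the 9 heavy atoms by environment: 4× C (X4) → match; 1× C (X3) → no; 1× O (X1) → no; 1× N (X3) → no; 1× O (X2) → no; 1× S (X2) → no.
That gives 4 matching atoms.

4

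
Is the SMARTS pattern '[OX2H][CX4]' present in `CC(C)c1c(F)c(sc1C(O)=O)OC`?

No

The pattern [OX2H][CX4] describes a hydroxyl oxygen bound to an sp3 (X4) carbon — an aliphatic alcohol.
The closest candidate here is a methoxy ether (-OCH3), but the oxygen has H0 (ether), not H1. No other fragment satisfies the full query, so there is no match.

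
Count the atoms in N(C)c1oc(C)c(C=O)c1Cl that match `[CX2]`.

Check the 11 heavy atoms by environment: 1× o (aromatic, X2) → no; 4× c (aromatic, X3) → no; 2× C (X4) → no; 1× N (X3) → no; 1× Cl (X1) → no; 1× C (X3) → no; 1× O (X1) → no.
No environment satisfies the query, so 0 matching atoms.

0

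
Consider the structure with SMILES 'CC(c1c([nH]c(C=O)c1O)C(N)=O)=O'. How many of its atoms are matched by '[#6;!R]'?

The query [#6;!R] means: carbon not in any ring.
Check the 14 heavy atoms by environment: 1× n (aromatic, in 5-ring) → no; 4× c (aromatic, in 5-ring) → no; 4× C (acyclic) → match; 4× O (acyclic) → no; 1× N (acyclic) → no.
That gives 4 matching atoms.

4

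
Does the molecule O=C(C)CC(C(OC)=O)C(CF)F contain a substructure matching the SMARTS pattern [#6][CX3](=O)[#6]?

Yes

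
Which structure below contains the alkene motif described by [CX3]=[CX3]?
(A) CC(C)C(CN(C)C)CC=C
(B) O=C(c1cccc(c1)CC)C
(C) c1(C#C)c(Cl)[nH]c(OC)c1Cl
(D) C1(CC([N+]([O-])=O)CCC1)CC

A

[CX3]=[CX3] describes a non-aromatic C=C double bond between two sp2 carbons (an alkene).
(A) contains a vinyl group (-CH=CH2), which satisfies every atom and bond constraint.
(B) has an ethyl group (-CH2CH3) but its C-C bond is a single bond between CX4 carbons, not CX3=CX3.
(C) has an ethynyl group (-C#CH) but the C-C bond is a triple bond, not a double bond.
(D) has an ethyl group (-CH2CH3) but its C-C bond is a single bond between CX4 carbons, not CX3=CX3.
So the answer is (A).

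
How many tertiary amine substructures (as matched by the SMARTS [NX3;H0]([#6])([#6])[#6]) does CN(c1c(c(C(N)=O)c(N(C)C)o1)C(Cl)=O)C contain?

2

[NX3;H0]([#6])([#6])[#6] is the SMARTS for a tertiary amine: a trivalent nitrogen with no H, bonded to three carbons.
The molecule carries 2 separate instances of a dimethylamino group (-N(CH3)2) meeting every constraint; each maps to a distinct set of atoms, giving 2 matches.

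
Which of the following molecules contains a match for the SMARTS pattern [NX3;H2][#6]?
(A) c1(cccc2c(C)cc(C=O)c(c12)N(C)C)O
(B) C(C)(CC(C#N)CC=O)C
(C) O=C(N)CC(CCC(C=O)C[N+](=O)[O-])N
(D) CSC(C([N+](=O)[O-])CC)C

C

[NX3;H2][#6] describes a trivalent nitrogen with two H attached to carbon (a primary amine).
(A) has a dimethylamino group (-N(CH3)2) but the nitrogen has H0, not H2.
(B) has a nitrile (-C#N) but the nitrogen is NX1 (triple-bonded), not NX3 with two H.
(C) contains a primary amino group (-NH2), which satisfies every atom and bond constraint.
(D) has a nitro group (-[N+](=O)[O-]) but the nitrogen is [N+] with no H, not NX3H2.
So the answer is (C).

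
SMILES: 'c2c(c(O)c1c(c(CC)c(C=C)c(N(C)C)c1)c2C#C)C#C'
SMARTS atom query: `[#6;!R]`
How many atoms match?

10

The query [#6;!R] means: carbon not in any ring.
Check the 22 heavy atoms by environment: 10× c (aromatic, in 6-ring) → no; 10× C (acyclic) → match; 1× N (acyclic) → no; 1× O (acyclic) → no.
That gives 10 matching atoms.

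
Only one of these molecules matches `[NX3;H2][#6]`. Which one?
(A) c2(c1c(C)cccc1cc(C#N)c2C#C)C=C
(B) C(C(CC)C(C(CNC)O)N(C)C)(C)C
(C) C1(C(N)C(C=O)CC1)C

[NX3;H2][#6] describes a trivalent nitrogen with two H attached to carbon (a primary amine).
(A) has a nitrile (-C#N) but the nitrogen is NX1 (triple-bonded), not NX3 with two H.
(B) has an N-methylamino group (-NHCH3) but the nitrogen bears two carbons and only one H (H1), not H2.
(C) contains a primary amino group (-NH2), which satisfies every atom and bond constraint.
So the answer is (C).

C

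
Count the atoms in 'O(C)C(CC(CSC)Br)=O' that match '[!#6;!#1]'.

Check the 10 heavy atoms by environment: 6× C → no; 1× Br → match; 2× O → match; 1× S → match.
Summing the matching environments: 1 + 2 + 1 = 4 matching atoms.

4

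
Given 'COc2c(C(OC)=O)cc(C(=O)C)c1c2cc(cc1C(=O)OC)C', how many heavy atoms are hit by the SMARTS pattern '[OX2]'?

3

Check the 24 heavy atoms by environment: 10× c (aromatic, X3) → no; 3× C (X3) → no; 3× O (X1) → no; 3× O (X2) → match; 5× C (X4) → no.
That gives 3 matching atoms.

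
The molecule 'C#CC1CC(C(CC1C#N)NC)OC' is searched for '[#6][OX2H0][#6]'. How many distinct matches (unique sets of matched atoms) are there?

[#6][OX2H0][#6] is the SMARTS for an ether: an aliphatic oxygen bridging two carbons with no H on the oxygen.
Exactly one fragment in the molecule meets all constraints, giving 1 match.

1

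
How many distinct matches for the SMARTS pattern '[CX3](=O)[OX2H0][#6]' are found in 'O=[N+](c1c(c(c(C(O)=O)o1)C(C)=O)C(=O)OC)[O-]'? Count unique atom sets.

[CX3](=O)[OX2H0][#6] is the SMARTS for an ester: a carbonyl carbon bonded to an oxygen that is itself bonded to carbon (no H on that O).
Exactly one fragment in the molecule meets all constraints, giving 1 match.

1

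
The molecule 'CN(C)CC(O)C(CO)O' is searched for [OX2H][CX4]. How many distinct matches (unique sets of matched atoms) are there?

3

[OX2H][CX4] is the SMARTS for an aliphatic alcohol: a hydroxyl oxygen bound to an sp3 (X4) carbon.
The molecule carries 3 separate instances of a hydroxyl group (-OH) meeting every constraint; each maps to a distinct set of atoms, giving 3 matches.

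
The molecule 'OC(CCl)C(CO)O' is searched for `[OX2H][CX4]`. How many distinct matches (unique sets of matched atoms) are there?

[OX2H][CX4] is the SMARTS for an aliphatic alcohol: a hydroxyl oxygen bound to an sp3 (X4) carbon.
The molecule carries 3 separate instances of a hydroxyl group (-OH) meeting every constraint; each maps to a distinct set of atoms, giving 3 matches.

3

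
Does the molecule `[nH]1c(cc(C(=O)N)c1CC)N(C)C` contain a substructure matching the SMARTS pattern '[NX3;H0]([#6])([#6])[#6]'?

The pattern [NX3;H0]([#6])([#6])[#6] describes a trivalent nitrogen with no H, bonded to three carbons — a tertiary amine.
The molecule carries a dimethylamino group (-N(CH3)2), whose atoms satisfy every constraint of the query, so the pattern matches.

Yes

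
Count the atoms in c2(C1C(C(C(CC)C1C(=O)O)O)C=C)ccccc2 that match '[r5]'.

5

The query [r5] means: r5 matches atoms in a five-membered ring.
Check the 19 heavy atoms by environment: 5× C (in 5-ring) → match; 5× C (acyclic) → no; 6× c (aromatic, in 6-ring) → no; 3× O (acyclic) → no.
That gives 5 matching atoms.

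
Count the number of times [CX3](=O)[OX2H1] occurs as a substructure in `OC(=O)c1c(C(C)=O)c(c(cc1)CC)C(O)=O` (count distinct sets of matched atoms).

2

[CX3](=O)[OX2H1] is the SMARTS for a carboxylic acid: an sp2 carbon double-bonded to O and single-bonded to an -OH oxygen.
The molecule carries 2 separate instances of a carboxylic acid group (-C(=O)OH) meeting every constraint; each maps to a distinct set of atoms, giving 2 matches.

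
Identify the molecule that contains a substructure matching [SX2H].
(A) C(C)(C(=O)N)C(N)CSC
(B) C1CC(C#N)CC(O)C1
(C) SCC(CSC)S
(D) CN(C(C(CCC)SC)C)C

[SX2H] describes an aliphatic sulfur with two connections, one being H (a thiol).
(A) has a methylthio ether (-SCH3) but the sulfur has H0 (bonded to two carbons), not H1.
(B) has a hydroxyl group (-OH) but it is an -OH, not an -SH.
(C) contains a thiol (-SH), which satisfies every atom and bond constraint.
(D) has a methylthio ether (-SCH3) but the sulfur has H0 (bonded to two carbons), not H1.
So the answer is (C).

C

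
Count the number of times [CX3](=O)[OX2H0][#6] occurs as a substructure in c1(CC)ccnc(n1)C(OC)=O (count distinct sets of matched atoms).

1

[CX3](=O)[OX2H0][#6] is the SMARTS for an ester: a carbonyl carbon bonded to an oxygen that is itself bonded to carbon (no H on that O).
Exactly one fragment in the molecule meets all constraints, giving 1 match.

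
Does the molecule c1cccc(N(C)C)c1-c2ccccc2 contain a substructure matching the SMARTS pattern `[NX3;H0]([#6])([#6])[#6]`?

The pattern [NX3;H0]([#6])([#6])[#6] describes a trivalent nitrogen with no H, bonded to three carbons — a tertiary amine.
The molecule carries a dimethylamino group (-N(CH3)2), whose atoms satisfy every constraint of the query, so the pattern matches.

Yes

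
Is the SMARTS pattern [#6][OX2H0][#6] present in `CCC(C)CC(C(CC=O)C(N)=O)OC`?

Yes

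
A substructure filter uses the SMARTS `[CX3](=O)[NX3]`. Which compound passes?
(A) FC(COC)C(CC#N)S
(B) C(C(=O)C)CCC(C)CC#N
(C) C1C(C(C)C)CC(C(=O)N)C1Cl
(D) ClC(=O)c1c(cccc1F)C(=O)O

C

[CX3](=O)[NX3] describes a carbonyl carbon bonded to a trivalent nitrogen (an amide).
(A) has a nitrile (-C#N) but the nitrile N is NX1 (triple-bonded), not NX3.
(B) has a nitrile (-C#N) but the nitrile N is NX1 (triple-bonded), not NX3.
(C) contains a primary amide (-C(=O)NH2), which satisfies every atom and bond constraint.
(D) has a carboxylic acid group (-C(=O)OH) but the carbonyl is bonded to O, not to an NX3 nitrogen.
So the answer is (C).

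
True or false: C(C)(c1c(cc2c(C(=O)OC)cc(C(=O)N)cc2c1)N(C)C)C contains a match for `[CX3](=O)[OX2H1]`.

The pattern [CX3](=O)[OX2H1] describes an sp2 carbon double-bonded to O and single-bonded to an -OH oxygen — a carboxylic acid.
The closest candidate here is a methyl-ester group (-C(=O)OCH3), but the singly-bonded O has no H (OX2H0, not OX2H1). No other fragment satisfies the full query, so there is no match.

False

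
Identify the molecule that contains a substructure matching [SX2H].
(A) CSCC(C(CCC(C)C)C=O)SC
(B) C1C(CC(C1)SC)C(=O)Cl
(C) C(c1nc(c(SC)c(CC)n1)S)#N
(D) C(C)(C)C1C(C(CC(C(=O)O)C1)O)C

C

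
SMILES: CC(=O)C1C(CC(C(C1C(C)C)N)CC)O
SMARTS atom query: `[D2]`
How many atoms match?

The query [D2] means: atom with exactly two heavy-atom neighbours.
Check the 16 heavy atoms by environment: 7× C (D3) → no; 2× C (D2) → match; 2× O (D1) → no; 4× C (D1) → no; 1× N (D1) → no.
That gives 2 matching atoms.

2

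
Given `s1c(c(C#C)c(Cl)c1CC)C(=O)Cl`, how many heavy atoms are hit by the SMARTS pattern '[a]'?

5

The query [a] means: a matches any aromatic atom.
Check the 13 heavy atoms by environment: 1× s (aromatic) → match; 4× c (aromatic) → match; 5× C → no; 2× Cl → no; 1× O → no.
Summing the matching environments: 1 + 4 = 5 matching atoms.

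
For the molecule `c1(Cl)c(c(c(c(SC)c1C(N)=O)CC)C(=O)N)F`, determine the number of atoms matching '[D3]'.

Check the 18 heavy atoms by environment: 6× c (aromatic, D3) → match; 1× Cl (D1) → no; 2× C (D3) → match; 2× O (D1) → no; 2× N (D1) → no; 1× F (D1) → no; 1× C (D2) → no; 2× C (D1) → no; 1× S (D2) → no.
Summing the matching environments: 6 + 2 = 8 matching atoms.

8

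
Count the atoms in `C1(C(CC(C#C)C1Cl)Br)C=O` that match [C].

8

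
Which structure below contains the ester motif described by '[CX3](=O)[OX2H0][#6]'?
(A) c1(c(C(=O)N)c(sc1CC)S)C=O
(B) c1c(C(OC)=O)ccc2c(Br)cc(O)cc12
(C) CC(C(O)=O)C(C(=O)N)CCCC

[CX3](=O)[OX2H0][#6] describes a carbonyl carbon bonded to an oxygen that is itself bonded to carbon (no H on that O) (an ester).
(A) has a primary amide (-C(=O)NH2) but the carbonyl is bonded to N, not to an O-C linkage.
(B) contains a methyl-ester group (-C(=O)OCH3), which satisfies every atom and bond constraint.
(C) has a primary amide (-C(=O)NH2) but the carbonyl is bonded to N, not to an O-C linkage.
So the answer is (B).

B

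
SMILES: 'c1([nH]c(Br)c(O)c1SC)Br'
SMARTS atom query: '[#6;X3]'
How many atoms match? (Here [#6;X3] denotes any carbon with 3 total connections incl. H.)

Check the 10 heavy atoms by environment: 1× n (aromatic, X3) → no; 4× c (aromatic, X3) → match; 1× S (X2) → no; 1× C (X4) → no; 2× Br (X1) → no; 1× O (X2) → no.
That gives 4 matching atoms.

4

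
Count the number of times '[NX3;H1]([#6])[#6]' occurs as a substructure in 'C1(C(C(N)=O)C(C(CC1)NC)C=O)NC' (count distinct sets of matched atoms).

[NX3;H1]([#6])[#6] is the SMARTS for a secondary amine: a trivalent nitrogen with one H, bonded to two carbons.
The molecule carries 2 separate instances of an N-methylamino group (-NHCH3) meeting every constraint; each maps to a distinct set of atoms, giving 2 matches.

2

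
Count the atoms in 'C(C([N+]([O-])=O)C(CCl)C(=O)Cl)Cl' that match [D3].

4

The query [D3] means: atom with exactly three heavy-atom neighbours.
Check the 12 heavy atoms by environment: 2× C (D2) → no; 3× C (D3) → match; 3× Cl (D1) → no; 1× N (charge +1, D3) → match; 1× O (charge -1, D1) → no; 2× O (D1) → no.
Summing the matching environments: 3 + 1 = 4 matching atoms.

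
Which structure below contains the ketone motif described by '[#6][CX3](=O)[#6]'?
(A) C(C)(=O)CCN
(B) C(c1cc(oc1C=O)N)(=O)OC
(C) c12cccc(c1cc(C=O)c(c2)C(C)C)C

A

[#6][CX3](=O)[#6] describes a carbonyl carbon (no H) flanked by two carbons (a ketone).
(A) contains an acetyl/ketone group (-C(=O)CH3), which satisfies every atom and bond constraint.
(B) has a methyl-ester group (-C(=O)OCH3) but one neighbour of the carbonyl carbon is O, not C.
(C) has an aldehyde (-CHO) but the carbonyl carbon has H1, so it is not flanked by two carbons.
So the answer is (A).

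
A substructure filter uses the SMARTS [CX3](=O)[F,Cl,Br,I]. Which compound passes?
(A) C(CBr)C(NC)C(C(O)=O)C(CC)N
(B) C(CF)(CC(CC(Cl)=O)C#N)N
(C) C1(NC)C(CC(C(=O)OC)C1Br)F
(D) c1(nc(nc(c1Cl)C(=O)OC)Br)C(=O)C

[CX3](=O)[F,Cl,Br,I] describes a carbonyl carbon bonded to a halogen (an acyl halide).
(A) has a carboxylic acid group (-C(=O)OH) but the carbonyl is bonded to -OH, not to a halogen.
(B) contains an acyl chloride (-C(=O)Cl), which satisfies every atom and bond constraint.
(C) has a methyl-ester group (-C(=O)OCH3) but the carbonyl is bonded to -O-C, not to a halogen.
(D) has a methyl-ester group (-C(=O)OCH3) but the carbonyl is bonded to -O-C, not to a halogen.
So the answer is (B).

B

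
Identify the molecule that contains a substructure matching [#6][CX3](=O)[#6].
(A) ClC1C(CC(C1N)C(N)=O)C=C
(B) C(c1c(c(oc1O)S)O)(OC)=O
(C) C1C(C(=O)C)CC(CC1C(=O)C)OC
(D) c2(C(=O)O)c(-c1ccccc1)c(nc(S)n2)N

[#6][CX3](=O)[#6] describes a carbonyl carbon (no H) flanked by two carbons (a ketone).
(A) has a primary amide (-C(=O)NH2) but one neighbour of the carbonyl carbon is N, not C.
(B) has a methyl-ester group (-C(=O)OCH3) but one neighbour of the carbonyl carbon is O, not C.
(C) contains an acetyl/ketone group (-C(=O)CH3), which satisfies every atom and bond constraint.
(D) has a carboxylic acid group (-C(=O)OH) but one neighbour of the carbonyl carbon is O, not C.
So the answer is (C).

C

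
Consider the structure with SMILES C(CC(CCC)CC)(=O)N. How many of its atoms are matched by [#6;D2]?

4

The query [#6;D2] means: any carbon bonded to exactly two heavy atoms.
Check the 10 heavy atoms by environment: 4× C (D2) → match; 2× C (D3) → no; 2× C (D1) → no; 1× O (D1) → no; 1× N (D1) → no.
That gives 4 matching atoms.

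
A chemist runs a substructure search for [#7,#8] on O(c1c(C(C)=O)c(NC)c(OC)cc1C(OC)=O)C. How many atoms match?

The query [#7,#8] means: nitrogen or oxygen (comma = OR).
Check the 19 heavy atoms by environment: 6× c (aromatic) → no; 7× C → no; 5× O → match; 1× N → match.
Summing the matching environments: 5 + 1 = 6 matching atoms.

6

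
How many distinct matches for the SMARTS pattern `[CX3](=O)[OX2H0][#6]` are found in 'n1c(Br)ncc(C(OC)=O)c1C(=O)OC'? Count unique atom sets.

[CX3](=O)[OX2H0][#6] is the SMARTS for an ester: a carbonyl carbon bonded to an oxygen that is itself bonded to carbon (no H on that O).
The molecule carries 2 separate instances of a methyl-ester group (-C(=O)OCH3) meeting every constraint; each maps to a distinct set of atoms, giving 2 matches.

2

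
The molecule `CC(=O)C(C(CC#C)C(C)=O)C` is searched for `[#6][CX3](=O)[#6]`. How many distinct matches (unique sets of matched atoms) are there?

2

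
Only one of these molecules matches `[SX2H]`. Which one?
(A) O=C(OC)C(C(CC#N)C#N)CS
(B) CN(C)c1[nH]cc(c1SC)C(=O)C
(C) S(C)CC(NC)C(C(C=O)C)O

[SX2H] describes an aliphatic sulfur with two connections, one being H (a thiol).
(A) contains a thiol (-SH), which satisfies every atom and bond constraint.
(B) has a methylthio ether (-SCH3) but the sulfur has H0 (bonded to two carbons), not H1.
(C) has a methylthio ether (-SCH3) but the sulfur has H0 (bonded to two carbons), not H1.
So the answer is (A).

A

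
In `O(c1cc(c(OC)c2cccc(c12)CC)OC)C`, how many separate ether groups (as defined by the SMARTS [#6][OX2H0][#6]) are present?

[#6][OX2H0][#6] is the SMARTS for an ether: an aliphatic oxygen bridging two carbons with no H on the oxygen.
The molecule carries 3 separate instances of a methoxy ether (-OCH3) meeting every constraint; each maps to a distinct set of atoms, giving 3 matches.

3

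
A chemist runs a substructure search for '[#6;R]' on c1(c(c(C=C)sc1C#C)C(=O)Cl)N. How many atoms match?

4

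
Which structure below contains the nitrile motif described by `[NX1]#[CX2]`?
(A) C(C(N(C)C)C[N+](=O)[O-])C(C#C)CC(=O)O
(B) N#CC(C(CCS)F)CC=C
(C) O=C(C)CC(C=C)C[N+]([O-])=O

[NX1]#[CX2] describes a nitrogen triple-bonded to a two-connected carbon (a nitrile).
(A) has a nitro group (-[N+](=O)[O-]) but there is no C#N triple bond.
(B) contains a nitrile (-C#N), which satisfies every atom and bond constraint.
(C) has a nitro group (-[N+](=O)[O-]) but there is no C#N triple bond.
So the answer is (B).

B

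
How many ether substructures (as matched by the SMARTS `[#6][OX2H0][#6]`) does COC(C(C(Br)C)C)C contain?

[#6][OX2H0][#6] is the SMARTS for an ether: an aliphatic oxygen bridging two carbons with no H on the oxygen.
Exactly one fragment in the molecule meets all constraints, giving 1 match.

1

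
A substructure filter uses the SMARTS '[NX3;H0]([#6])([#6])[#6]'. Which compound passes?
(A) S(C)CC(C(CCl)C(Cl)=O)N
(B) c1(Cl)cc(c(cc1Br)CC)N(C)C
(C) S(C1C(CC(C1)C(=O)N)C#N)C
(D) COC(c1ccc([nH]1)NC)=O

[NX3;H0]([#6])([#6])[#6] describes a trivalent nitrogen with no H, bonded to three carbons (a tertiary amine).
(A) has a primary amino group (-NH2) but the nitrogen has H2, not H0 with three carbons.
(B) contains a dimethylamino group (-N(CH3)2), which satisfies every atom and bond constraint.
(C) has a primary amide (-C(=O)NH2) but the amide nitrogen has H2 and only one carbon neighbour.
(D) has an N-methylamino group (-NHCH3) but the nitrogen still has one H (H1), not H0.
So the answer is (B).

B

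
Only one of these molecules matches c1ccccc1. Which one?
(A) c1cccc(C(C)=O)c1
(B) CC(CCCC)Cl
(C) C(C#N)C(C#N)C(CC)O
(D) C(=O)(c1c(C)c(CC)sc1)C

A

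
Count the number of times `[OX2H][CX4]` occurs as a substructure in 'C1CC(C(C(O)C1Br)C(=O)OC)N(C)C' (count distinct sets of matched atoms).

1

[OX2H][CX4] is the SMARTS for an aliphatic alcohol: a hydroxyl oxygen bound to an sp3 (X4) carbon.
Exactly one fragment in the molecule meets all constraints, giving 1 match.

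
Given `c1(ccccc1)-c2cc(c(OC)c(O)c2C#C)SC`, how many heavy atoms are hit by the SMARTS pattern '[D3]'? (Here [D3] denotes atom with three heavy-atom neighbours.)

6

The query [D3] means: atom with exactly three heavy-atom neighbours.
Check the 19 heavy atoms by environment: 6× c (aromatic, D3) → match; 6× c (aromatic, D2) → no; 1× O (D1) → no; 1× S (D2) → no; 3× C (D1) → no; 1× O (D2) → no; 1× C (D2) → no.
That gives 6 matching atoms.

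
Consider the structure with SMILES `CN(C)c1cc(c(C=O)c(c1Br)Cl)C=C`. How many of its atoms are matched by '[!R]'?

The query [!R] means: !R matches any atom not in a ring.
Check the 15 heavy atoms by environment: 6× c (aromatic, in 6-ring) → no; 1× Cl (acyclic) → match; 1× N (acyclic) → match; 5× C (acyclic) → match; 1× Br (acyclic) → match; 1× O (acyclic) → match.
Summing the matching environments: 1 + 1 + 5 + 1 + 1 = 9 matching atoms.

9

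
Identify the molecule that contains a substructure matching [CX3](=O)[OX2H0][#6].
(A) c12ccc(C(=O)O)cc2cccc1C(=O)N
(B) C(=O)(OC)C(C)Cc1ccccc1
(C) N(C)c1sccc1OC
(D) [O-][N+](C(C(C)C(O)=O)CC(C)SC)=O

B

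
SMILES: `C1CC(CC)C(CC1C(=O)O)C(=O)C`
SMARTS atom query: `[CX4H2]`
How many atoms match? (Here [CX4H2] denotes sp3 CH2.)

The query [CX4H2] means: sp3 carbon (X4) with exactly two hydrogens.
Check the 14 heavy atoms by environment: 4× C (H2, X4) → match; 3× C (H1, X4) → no; 2× C (H0, X3) → no; 2× O (H0, X1) → no; 2× C (H3, X4) → no; 1× O (H1, X2) → no.
That gives 4 matching atoms.

4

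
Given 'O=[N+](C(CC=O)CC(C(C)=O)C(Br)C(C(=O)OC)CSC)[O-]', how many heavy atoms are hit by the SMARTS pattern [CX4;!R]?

10

The query [CX4;!R] means: aliphatic carbon with four total connections, not in a ring.
Check the 22 heavy atoms by environment: 10× C (X4, acyclic) → match; 1× N (charge +1, X3, acyclic) → no; 1× O (charge -1, X1, acyclic) → no; 4× O (X1, acyclic) → no; 1× S (X2, acyclic) → no; 3× C (X3, acyclic) → no; 1× Br (X1, acyclic) → no; 1× O (X2, acyclic) → no.
That gives 10 matching atoms.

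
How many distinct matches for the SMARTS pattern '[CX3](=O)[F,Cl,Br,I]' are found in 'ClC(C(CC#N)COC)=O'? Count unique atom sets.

[CX3](=O)[F,Cl,Br,I] is the SMARTS for an acyl halide: a carbonyl carbon bonded to a halogen.
Exactly one fragment in the molecule meets all constraints, giving 1 match.

1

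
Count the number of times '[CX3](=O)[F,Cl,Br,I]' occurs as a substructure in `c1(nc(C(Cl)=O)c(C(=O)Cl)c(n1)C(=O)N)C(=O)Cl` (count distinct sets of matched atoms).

[CX3](=O)[F,Cl,Br,I] is the SMARTS for an acyl halide: a carbonyl carbon bonded to a halogen.
The molecule carries 3 separate instances of an acyl chloride (-C(=O)Cl) meeting every constraint; each maps to a distinct set of atoms, giving 3 matches.

3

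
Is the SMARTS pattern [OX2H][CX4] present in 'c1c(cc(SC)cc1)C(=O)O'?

The pattern [OX2H][CX4] describes a hydroxyl oxygen bound to an sp3 (X4) carbon — an aliphatic alcohol.
The closest candidate here is a carboxylic acid group (-C(=O)OH), but the -OH is on a CX3 carbonyl carbon, not a CX4 carbon. No other fragment satisfies the full query, so there is no match.

No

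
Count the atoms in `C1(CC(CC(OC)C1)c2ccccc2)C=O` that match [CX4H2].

The query [CX4H2] means: sp3 carbon (X4) with exactly two hydrogens.
Check the 16 heavy atoms by environment: 3× C (H2, X4) → match; 3× C (H1, X4) → no; 1× c (aromatic, H0, X3) → no; 5× c (aromatic, H1, X3) → no; 1× O (H0, X2) → no; 1× C (H3, X4) → no; 1× C (H1, X3) → no; 1× O (H0, X1) → no.
That gives 3 matching atoms.

3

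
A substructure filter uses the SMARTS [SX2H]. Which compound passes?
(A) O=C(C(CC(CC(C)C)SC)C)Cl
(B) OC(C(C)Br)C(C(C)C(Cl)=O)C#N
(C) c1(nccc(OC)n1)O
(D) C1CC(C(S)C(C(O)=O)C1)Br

D

[SX2H] describes an aliphatic sulfur with two connections, one being H (a thiol).
(A) has a methylthio ether (-SCH3) but the sulfur has H0 (bonded to two carbons), not H1.
(B) has a hydroxyl group (-OH) but it is an -OH, not an -SH.
(C) has a hydroxyl group (-OH) but it is an -OH, not an -SH.
(D) contains a thiol (-SH), which satisfies every atom and bond constraint.
So the answer is (D).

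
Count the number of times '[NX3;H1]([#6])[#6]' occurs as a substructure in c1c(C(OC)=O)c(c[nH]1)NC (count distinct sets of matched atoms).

[NX3;H1]([#6])[#6] is the SMARTS for a secondary amine: a trivalent nitrogen with one H, bonded to two carbons.
Exactly one fragment in the molecule meets all constraints, giving 1 match.

1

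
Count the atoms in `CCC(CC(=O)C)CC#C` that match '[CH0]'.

The query [CH0] means: aliphatic carbon with no attached hydrogen.
Check the 10 heavy atoms by environment: 3× C (H2) → no; 2× C (H1) → no; 2× C (H3) → no; 2× C (H0) → match; 1× O (H0) → no.
That gives 2 matching atoms.

2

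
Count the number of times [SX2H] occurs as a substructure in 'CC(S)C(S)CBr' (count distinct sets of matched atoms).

[SX2H] is the SMARTS for a thiol: an aliphatic sulfur with two connections, one being H.
The molecule carries 2 separate instances of a thiol (-SH) meeting every constraint; each maps to a distinct set of atoms, giving 2 matches.

2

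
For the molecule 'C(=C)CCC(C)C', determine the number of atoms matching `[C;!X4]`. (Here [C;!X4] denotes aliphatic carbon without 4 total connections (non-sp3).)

The query [C;!X4] means: aliphatic carbon that does not have four total connections.
Check the 7 heavy atoms by environment: 5× C (X4) → no; 2× C (X3) → match.
That gives 2 matching atoms.

2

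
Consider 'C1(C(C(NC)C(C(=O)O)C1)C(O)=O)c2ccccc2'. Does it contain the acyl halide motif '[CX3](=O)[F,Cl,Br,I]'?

The pattern [CX3](=O)[F,Cl,Br,I] describes a carbonyl carbon bonded to a halogen — an acyl halide.
The closest candidate here is a carboxylic acid group (-C(=O)OH), but the carbonyl is bonded to -OH, not to a halogen. No other fragment satisfies the full query, so there is no match.

No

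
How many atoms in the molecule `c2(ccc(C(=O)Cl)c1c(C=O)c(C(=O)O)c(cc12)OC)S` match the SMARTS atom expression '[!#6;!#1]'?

7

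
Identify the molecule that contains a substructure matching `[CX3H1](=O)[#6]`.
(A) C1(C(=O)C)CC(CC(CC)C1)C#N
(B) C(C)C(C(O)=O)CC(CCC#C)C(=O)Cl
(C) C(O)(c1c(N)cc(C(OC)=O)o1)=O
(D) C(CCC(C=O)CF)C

[CX3H1](=O)[#6] describes an sp2 carbon with one H, double-bonded to O and single-bonded to carbon (an aldehyde).
(A) has an acetyl/ketone group (-C(=O)CH3) but the carbonyl carbon has H0 (two carbon neighbours), not H1.
(B) has a carboxylic acid group (-C(=O)OH) but the carbonyl carbon has H0 and is bonded to O, not H1.
(C) has a carboxylic acid group (-C(=O)OH) but the carbonyl carbon has H0 and is bonded to O, not H1.
(D) contains an aldehyde (-CHO), which satisfies every atom and bond constraint.
So the answer is (D).

D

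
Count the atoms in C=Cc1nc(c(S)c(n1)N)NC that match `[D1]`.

The query [D1] means: atom with exactly one heavy-atom neighbour (degree 1).
Check the 12 heavy atoms by environment: 2× n (aromatic, D2) → no; 4× c (aromatic, D3) → no; 1× N (D2) → no; 2× C (D1) → match; 1× C (D2) → no; 1× N (D1) → match; 1× S (D1) → match.
Summing the matching environments: 2 + 1 + 1 = 4 matching atoms.

4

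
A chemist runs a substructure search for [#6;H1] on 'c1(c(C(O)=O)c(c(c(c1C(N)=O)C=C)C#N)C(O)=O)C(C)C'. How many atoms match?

The query [#6;H1] means: any carbon bearing exactly one hydrogen.
Check the 22 heavy atoms by environment: 6× c (aromatic, H0) → no; 4× C (H0) → no; 3× O (H0) → no; 2× O (H1) → no; 2× C (H1) → match; 1× C (H2) → no; 2× C (H3) → no; 1× N (H2) → no; 1× N (H0) → no.
That gives 2 matching atoms.

2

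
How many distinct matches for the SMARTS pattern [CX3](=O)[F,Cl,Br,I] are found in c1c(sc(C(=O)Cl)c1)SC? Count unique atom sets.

1

[CX3](=O)[F,Cl,Br,I] is the SMARTS for an acyl halide: a carbonyl carbon bonded to a halogen.
Exactly one fragment in the molecule meets all constraints, giving 1 match.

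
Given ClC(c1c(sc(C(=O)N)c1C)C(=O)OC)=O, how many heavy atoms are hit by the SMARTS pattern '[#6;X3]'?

7

The query [#6;X3] means: any carbon (aromatic or not) with three total connections.
Check the 16 heavy atoms by environment: 1× s (aromatic, X2) → no; 4× c (aromatic, X3) → match; 3× C (X3) → match; 3× O (X1) → no; 1× N (X3) → no; 1× O (X2) → no; 2× C (X4) → no; 1× Cl (X1) → no.
Summing the matching environments: 4 + 3 = 7 matching atoms.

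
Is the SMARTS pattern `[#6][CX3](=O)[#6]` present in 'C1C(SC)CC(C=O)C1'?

No

The pattern [#6][CX3](=O)[#6] describes a carbonyl carbon (no H) flanked by two carbons — a ketone.
The closest candidate here is an aldehyde (-CHO), but the carbonyl carbon has H1, so it is not flanked by two carbons. No other fragment satisfies the full query, so there is no match.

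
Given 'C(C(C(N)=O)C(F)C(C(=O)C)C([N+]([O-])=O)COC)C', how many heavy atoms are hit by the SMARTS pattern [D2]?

3

The query [D2] means: atom with exactly two heavy-atom neighbours.
Check the 19 heavy atoms by environment: 3× C (D1) → no; 2× C (D2) → match; 6× C (D3) → no; 1× F (D1) → no; 3× O (D1) → no; 1× O (D2) → match; 1× N (D1) → no; 1× N (charge +1, D3) → no; 1× O (charge -1, D1) → no.
Summing the matching environments: 2 + 1 = 3 matching atoms.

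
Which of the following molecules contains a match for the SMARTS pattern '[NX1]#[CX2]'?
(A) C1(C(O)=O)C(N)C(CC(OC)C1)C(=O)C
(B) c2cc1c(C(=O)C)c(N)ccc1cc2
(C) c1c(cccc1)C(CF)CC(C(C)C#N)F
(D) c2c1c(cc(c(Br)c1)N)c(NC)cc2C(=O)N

C

[NX1]#[CX2] describes a nitrogen triple-bonded to a two-connected carbon (a nitrile).
(A) has a primary amino group (-NH2) but the nitrogen is NX3 (three connections), not NX1 triple-bonded.
(B) has a primary amino group (-NH2) but the nitrogen is NX3 (three connections), not NX1 triple-bonded.
(C) contains a nitrile (-C#N), which satisfies every atom and bond constraint.
(D) has a primary amino group (-NH2) but the nitrogen is NX3 (three connections), not NX1 triple-bonded.
So the answer is (C).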